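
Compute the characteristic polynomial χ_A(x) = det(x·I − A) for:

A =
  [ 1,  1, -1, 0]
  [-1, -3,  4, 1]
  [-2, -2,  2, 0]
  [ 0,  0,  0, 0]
x^4

Expanding det(x·I − A) (e.g. by cofactor expansion or by noting that A is similar to its Jordan form J, which has the same characteristic polynomial as A) gives
  χ_A(x) = x^4
which factors as x^4. The eigenvalues (with algebraic multiplicities) are λ = 0 with multiplicity 4.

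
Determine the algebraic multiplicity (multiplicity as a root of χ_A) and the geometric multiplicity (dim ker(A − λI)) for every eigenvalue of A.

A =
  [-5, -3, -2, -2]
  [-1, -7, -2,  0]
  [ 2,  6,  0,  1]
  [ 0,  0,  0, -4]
λ = -4: alg = 4, geom = 2

Step 1 — factor the characteristic polynomial to read off the algebraic multiplicities:
  χ_A(x) = (x + 4)^4

Step 2 — compute geometric multiplicities via the rank-nullity identity g(λ) = n − rank(A − λI):
  rank(A − (-4)·I) = 2, so dim ker(A − (-4)·I) = n − 2 = 2

Summary:
  λ = -4: algebraic multiplicity = 4, geometric multiplicity = 2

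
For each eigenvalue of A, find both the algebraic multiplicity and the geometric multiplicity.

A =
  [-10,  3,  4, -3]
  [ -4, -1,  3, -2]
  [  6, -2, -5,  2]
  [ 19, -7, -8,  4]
λ = -3: alg = 4, geom = 2

Step 1 — factor the characteristic polynomial to read off the algebraic multiplicities:
  χ_A(x) = (x + 3)^4

Step 2 — compute geometric multiplicities via the rank-nullity identity g(λ) = n − rank(A − λI):
  rank(A − (-3)·I) = 2, so dim ker(A − (-3)·I) = n − 2 = 2

Summary:
  λ = -3: algebraic multiplicity = 4, geometric multiplicity = 2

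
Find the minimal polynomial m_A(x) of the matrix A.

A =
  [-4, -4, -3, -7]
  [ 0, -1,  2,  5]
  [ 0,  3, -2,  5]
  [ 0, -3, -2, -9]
x^2 + 8*x + 16

The characteristic polynomial is χ_A(x) = (x + 4)^4, so the eigenvalues are known. The minimal polynomial is
  m_A(x) = Π_λ (x − λ)^{k_λ}
where k_λ is the size of the *largest* Jordan block for λ (equivalently, the smallest k with (A − λI)^k v = 0 for every generalised eigenvector v of λ).

  λ = -4: largest Jordan block has size 2, contributing (x + 4)^2

So m_A(x) = (x + 4)^2 = x^2 + 8*x + 16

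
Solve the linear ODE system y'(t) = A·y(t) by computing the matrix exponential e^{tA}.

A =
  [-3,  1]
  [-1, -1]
e^{tA} =
  [-t*exp(-2*t) + exp(-2*t), t*exp(-2*t)]
  [-t*exp(-2*t), t*exp(-2*t) + exp(-2*t)]

Strategy: write A = P · J · P⁻¹ where J is a Jordan canonical form, so e^{tA} = P · e^{tJ} · P⁻¹, and e^{tJ} can be computed block-by-block.

A has Jordan form
J =
  [-2,  1]
  [ 0, -2]
(up to reordering of blocks).

Per-block formulas:
  For a 2×2 Jordan block J_2(-2): exp(t · J_2(-2)) = e^(-2t)·(I + t·N), where N is the 2×2 nilpotent shift.

After assembling e^{tJ} and conjugating by P, we get:

e^{tA} =
  [-t*exp(-2*t) + exp(-2*t), t*exp(-2*t)]
  [-t*exp(-2*t), t*exp(-2*t) + exp(-2*t)]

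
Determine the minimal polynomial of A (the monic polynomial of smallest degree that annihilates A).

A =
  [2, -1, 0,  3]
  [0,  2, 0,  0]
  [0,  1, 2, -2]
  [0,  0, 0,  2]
x^2 - 4*x + 4

The characteristic polynomial is χ_A(x) = (x - 2)^4, so the eigenvalues are known. The minimal polynomial is
  m_A(x) = Π_λ (x − λ)^{k_λ}
where k_λ is the size of the *largest* Jordan block for λ (equivalently, the smallest k with (A − λI)^k v = 0 for every generalised eigenvector v of λ).

  λ = 2: largest Jordan block has size 2, contributing (x − 2)^2

So m_A(x) = (x - 2)^2 = x^2 - 4*x + 4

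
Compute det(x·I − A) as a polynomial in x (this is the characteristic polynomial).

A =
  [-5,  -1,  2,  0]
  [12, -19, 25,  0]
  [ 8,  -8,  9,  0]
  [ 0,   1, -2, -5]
x^4 + 20*x^3 + 150*x^2 + 500*x + 625

Expanding det(x·I − A) (e.g. by cofactor expansion or by noting that A is similar to its Jordan form J, which has the same characteristic polynomial as A) gives
  χ_A(x) = x^4 + 20*x^3 + 150*x^2 + 500*x + 625
which factors as (x + 5)^4. The eigenvalues (with algebraic multiplicities) are λ = -5 with multiplicity 4.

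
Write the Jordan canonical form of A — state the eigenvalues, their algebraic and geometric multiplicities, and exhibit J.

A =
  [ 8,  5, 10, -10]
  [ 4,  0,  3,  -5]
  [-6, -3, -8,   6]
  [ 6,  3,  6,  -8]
J_3(-2) ⊕ J_1(-2)

The characteristic polynomial is
  det(x·I − A) = x^4 + 8*x^3 + 24*x^2 + 32*x + 16 = (x + 2)^4

Eigenvalues and multiplicities (the geometric multiplicity of λ is n − rank(A − λI), which equals the number of Jordan blocks for λ):
  λ = -2: algebraic multiplicity = 4, geometric multiplicity = 2

Determining the block sizes for each eigenvalue:
  λ = -2: with am = 4 and gm = 2, the partition is not yet determined (e.g. several partitions of 4 into 2 parts exist). Let N = A − (-2)·I. Computing rank(N^1) = 2, rank(N^2) = 1, rank(N^3) = 0; the number of blocks of size ≥ j is rank(N^{j−1}) − rank(N^j), giving [2, 1, 1]. So we have 1 block(s) of size 3, 1 block(s) of size 1 → block sizes [3, 1]

Assembling the blocks gives a Jordan form
J =
  [-2,  1,  0,  0]
  [ 0, -2,  1,  0]
  [ 0,  0, -2,  0]
  [ 0,  0,  0, -2]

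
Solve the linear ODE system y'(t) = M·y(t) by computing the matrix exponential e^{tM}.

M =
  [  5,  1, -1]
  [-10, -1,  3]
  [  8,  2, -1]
e^{tM} =
  [-t^2*exp(t) + 4*t*exp(t) + exp(t), t*exp(t), t^2*exp(t)/2 - t*exp(t)]
  [2*t^2*exp(t) - 10*t*exp(t), -2*t*exp(t) + exp(t), -t^2*exp(t) + 3*t*exp(t)]
  [-2*t^2*exp(t) + 8*t*exp(t), 2*t*exp(t), t^2*exp(t) - 2*t*exp(t) + exp(t)]

Strategy: write M = P · J · P⁻¹ where J is a Jordan canonical form, so e^{tM} = P · e^{tJ} · P⁻¹, and e^{tJ} can be computed block-by-block.

M has Jordan form
J =
  [1, 1, 0]
  [0, 1, 1]
  [0, 0, 1]
(up to reordering of blocks).

Per-block formulas:
  For a 3×3 Jordan block J_3(1): exp(t · J_3(1)) = e^(1t)·(I + t·N + (t^2/2)·N^2), where N is the 3×3 nilpotent shift.

After assembling e^{tJ} and conjugating by P, we get:

e^{tM} =
  [-t^2*exp(t) + 4*t*exp(t) + exp(t), t*exp(t), t^2*exp(t)/2 - t*exp(t)]
  [2*t^2*exp(t) - 10*t*exp(t), -2*t*exp(t) + exp(t), -t^2*exp(t) + 3*t*exp(t)]
  [-2*t^2*exp(t) + 8*t*exp(t), 2*t*exp(t), t^2*exp(t) - 2*t*exp(t) + exp(t)]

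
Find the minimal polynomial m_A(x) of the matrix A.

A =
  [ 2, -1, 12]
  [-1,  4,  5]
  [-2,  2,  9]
x^3 - 15*x^2 + 75*x - 125

The characteristic polynomial is χ_A(x) = (x - 5)^3, so the eigenvalues are known. The minimal polynomial is
  m_A(x) = Π_λ (x − λ)^{k_λ}
where k_λ is the size of the *largest* Jordan block for λ (equivalently, the smallest k with (A − λI)^k v = 0 for every generalised eigenvector v of λ).

  λ = 5: largest Jordan block has size 3, contributing (x − 5)^3

So m_A(x) = (x - 5)^3 = x^3 - 15*x^2 + 75*x - 125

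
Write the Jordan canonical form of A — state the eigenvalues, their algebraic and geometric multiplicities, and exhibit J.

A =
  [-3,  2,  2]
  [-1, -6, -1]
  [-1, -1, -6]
J_2(-5) ⊕ J_1(-5)

The characteristic polynomial is
  det(x·I − A) = x^3 + 15*x^2 + 75*x + 125 = (x + 5)^3

Eigenvalues and multiplicities (the geometric multiplicity of λ is n − rank(A − λI), which equals the number of Jordan blocks for λ):
  λ = -5: algebraic multiplicity = 3, geometric multiplicity = 2

Determining the block sizes for each eigenvalue:
  λ = -5: 2 blocks summing to 3 forces exactly one block of size 2 and the rest size 1 → block sizes [2, 1]

Assembling the blocks gives a Jordan form
J =
  [-5,  1,  0]
  [ 0, -5,  0]
  [ 0,  0, -5]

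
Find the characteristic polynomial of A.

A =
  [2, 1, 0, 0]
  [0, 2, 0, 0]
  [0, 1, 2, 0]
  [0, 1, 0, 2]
x^4 - 8*x^3 + 24*x^2 - 32*x + 16

Expanding det(x·I − A) (e.g. by cofactor expansion or by noting that A is similar to its Jordan form J, which has the same characteristic polynomial as A) gives
  χ_A(x) = x^4 - 8*x^3 + 24*x^2 - 32*x + 16
which factors as (x - 2)^4. The eigenvalues (with algebraic multiplicities) are λ = 2 with multiplicity 4.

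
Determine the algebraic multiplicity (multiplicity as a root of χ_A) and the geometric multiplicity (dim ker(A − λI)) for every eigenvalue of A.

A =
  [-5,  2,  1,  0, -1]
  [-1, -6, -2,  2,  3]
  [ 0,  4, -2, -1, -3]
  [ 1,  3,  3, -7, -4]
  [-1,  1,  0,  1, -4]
λ = -5: alg = 4, geom = 2; λ = -4: alg = 1, geom = 1

Step 1 — factor the characteristic polynomial to read off the algebraic multiplicities:
  χ_A(x) = (x + 4)*(x + 5)^4

Step 2 — compute geometric multiplicities via the rank-nullity identity g(λ) = n − rank(A − λI):
  rank(A − (-5)·I) = 3, so dim ker(A − (-5)·I) = n − 3 = 2
  rank(A − (-4)·I) = 4, so dim ker(A − (-4)·I) = n − 4 = 1

Summary:
  λ = -5: algebraic multiplicity = 4, geometric multiplicity = 2
  λ = -4: algebraic multiplicity = 1, geometric multiplicity = 1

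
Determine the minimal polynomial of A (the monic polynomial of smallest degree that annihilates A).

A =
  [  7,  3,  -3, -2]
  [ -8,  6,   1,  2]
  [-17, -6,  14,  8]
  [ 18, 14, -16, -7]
x^3 - 15*x^2 + 75*x - 125

The characteristic polynomial is χ_A(x) = (x - 5)^4, so the eigenvalues are known. The minimal polynomial is
  m_A(x) = Π_λ (x − λ)^{k_λ}
where k_λ is the size of the *largest* Jordan block for λ (equivalently, the smallest k with (A − λI)^k v = 0 for every generalised eigenvector v of λ).

  λ = 5: largest Jordan block has size 3, contributing (x − 5)^3

So m_A(x) = (x - 5)^3 = x^3 - 15*x^2 + 75*x - 125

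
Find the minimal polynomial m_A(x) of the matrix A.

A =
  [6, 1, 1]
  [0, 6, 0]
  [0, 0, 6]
x^2 - 12*x + 36

The characteristic polynomial is χ_A(x) = (x - 6)^3, so the eigenvalues are known. The minimal polynomial is
  m_A(x) = Π_λ (x − λ)^{k_λ}
where k_λ is the size of the *largest* Jordan block for λ (equivalently, the smallest k with (A − λI)^k v = 0 for every generalised eigenvector v of λ).

  λ = 6: largest Jordan block has size 2, contributing (x − 6)^2

So m_A(x) = (x - 6)^2 = x^2 - 12*x + 36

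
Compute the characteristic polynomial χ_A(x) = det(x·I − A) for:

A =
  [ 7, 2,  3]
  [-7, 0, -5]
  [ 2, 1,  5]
x^3 - 12*x^2 + 48*x - 64

Expanding det(x·I − A) (e.g. by cofactor expansion or by noting that A is similar to its Jordan form J, which has the same characteristic polynomial as A) gives
  χ_A(x) = x^3 - 12*x^2 + 48*x - 64
which factors as (x - 4)^3. The eigenvalues (with algebraic multiplicities) are λ = 4 with multiplicity 3.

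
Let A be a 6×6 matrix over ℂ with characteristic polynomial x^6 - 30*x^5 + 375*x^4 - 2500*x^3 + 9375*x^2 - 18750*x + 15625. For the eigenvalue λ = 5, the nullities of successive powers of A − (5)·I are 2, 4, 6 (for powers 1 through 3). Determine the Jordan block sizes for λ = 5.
Block sizes for λ = 5: [3, 3]

From the dimensions of kernels of powers, the number of Jordan blocks of size at least j is d_j − d_{j−1} where d_j = dim ker(N^j) (with d_0 = 0). Computing the differences gives [2, 2, 2].
The number of blocks of size exactly k is (#blocks of size ≥ k) − (#blocks of size ≥ k + 1), so the partition is: 2 block(s) of size 3.
In nonincreasing order the block sizes are [3, 3].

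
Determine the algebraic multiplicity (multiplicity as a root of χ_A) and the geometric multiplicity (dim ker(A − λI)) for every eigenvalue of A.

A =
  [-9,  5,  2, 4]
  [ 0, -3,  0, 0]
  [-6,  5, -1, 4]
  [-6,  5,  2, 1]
λ = -3: alg = 4, geom = 3

Step 1 — factor the characteristic polynomial to read off the algebraic multiplicities:
  χ_A(x) = (x + 3)^4

Step 2 — compute geometric multiplicities via the rank-nullity identity g(λ) = n − rank(A − λI):
  rank(A − (-3)·I) = 1, so dim ker(A − (-3)·I) = n − 1 = 3

Summary:
  λ = -3: algebraic multiplicity = 4, geometric multiplicity = 3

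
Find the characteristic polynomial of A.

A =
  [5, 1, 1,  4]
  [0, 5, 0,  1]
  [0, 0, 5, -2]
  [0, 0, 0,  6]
x^4 - 21*x^3 + 165*x^2 - 575*x + 750

Expanding det(x·I − A) (e.g. by cofactor expansion or by noting that A is similar to its Jordan form J, which has the same characteristic polynomial as A) gives
  χ_A(x) = x^4 - 21*x^3 + 165*x^2 - 575*x + 750
which factors as (x - 6)*(x - 5)^3. The eigenvalues (with algebraic multiplicities) are λ = 5 with multiplicity 3, λ = 6 with multiplicity 1.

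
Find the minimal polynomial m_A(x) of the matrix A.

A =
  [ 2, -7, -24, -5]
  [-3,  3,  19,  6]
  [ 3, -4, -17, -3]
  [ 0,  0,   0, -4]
x^3 + 12*x^2 + 48*x + 64

The characteristic polynomial is χ_A(x) = (x + 4)^4, so the eigenvalues are known. The minimal polynomial is
  m_A(x) = Π_λ (x − λ)^{k_λ}
where k_λ is the size of the *largest* Jordan block for λ (equivalently, the smallest k with (A − λI)^k v = 0 for every generalised eigenvector v of λ).

  λ = -4: largest Jordan block has size 3, contributing (x + 4)^3

So m_A(x) = (x + 4)^3 = x^3 + 12*x^2 + 48*x + 64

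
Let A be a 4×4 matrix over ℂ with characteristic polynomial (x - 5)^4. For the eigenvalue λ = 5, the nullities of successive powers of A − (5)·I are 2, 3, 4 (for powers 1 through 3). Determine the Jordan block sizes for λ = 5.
Block sizes for λ = 5: [3, 1]

From the dimensions of kernels of powers, the number of Jordan blocks of size at least j is d_j − d_{j−1} where d_j = dim ker(N^j) (with d_0 = 0). Computing the differences gives [2, 1, 1].
The number of blocks of size exactly k is (#blocks of size ≥ k) − (#blocks of size ≥ k + 1), so the partition is: 1 block(s) of size 1, 1 block(s) of size 3.
In nonincreasing order the block sizes are [3, 1].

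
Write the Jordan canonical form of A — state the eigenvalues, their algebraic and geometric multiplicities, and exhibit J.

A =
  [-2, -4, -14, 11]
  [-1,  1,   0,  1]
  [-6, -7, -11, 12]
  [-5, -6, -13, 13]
J_1(-5) ⊕ J_3(2)

The characteristic polynomial is
  det(x·I − A) = x^4 - x^3 - 18*x^2 + 52*x - 40 = (x - 2)^3*(x + 5)

Eigenvalues and multiplicities (the geometric multiplicity of λ is n − rank(A − λI), which equals the number of Jordan blocks for λ):
  λ = -5: algebraic multiplicity = 1, geometric multiplicity = 1
  λ = 2: algebraic multiplicity = 3, geometric multiplicity = 1

Determining the block sizes for each eigenvalue:
  λ = -5: one block (gm = 1), so the single block has size am = 1 → block sizes [1]
  λ = 2: one block (gm = 1), so the single block has size am = 3 → block sizes [3]

Assembling the blocks gives a Jordan form
J =
  [-5, 0, 0, 0]
  [ 0, 2, 1, 0]
  [ 0, 0, 2, 1]
  [ 0, 0, 0, 2]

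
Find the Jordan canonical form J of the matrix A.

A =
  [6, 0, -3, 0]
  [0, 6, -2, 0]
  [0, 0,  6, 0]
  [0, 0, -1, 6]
J_2(6) ⊕ J_1(6) ⊕ J_1(6)

The characteristic polynomial is
  det(x·I − A) = x^4 - 24*x^3 + 216*x^2 - 864*x + 1296 = (x - 6)^4

Eigenvalues and multiplicities (the geometric multiplicity of λ is n − rank(A − λI), which equals the number of Jordan blocks for λ):
  λ = 6: algebraic multiplicity = 4, geometric multiplicity = 3

Determining the block sizes for each eigenvalue:
  λ = 6: 3 blocks summing to 4 forces exactly one block of size 2 and the rest size 1 → block sizes [2, 1, 1]

Assembling the blocks gives a Jordan form
J =
  [6, 1, 0, 0]
  [0, 6, 0, 0]
  [0, 0, 6, 0]
  [0, 0, 0, 6]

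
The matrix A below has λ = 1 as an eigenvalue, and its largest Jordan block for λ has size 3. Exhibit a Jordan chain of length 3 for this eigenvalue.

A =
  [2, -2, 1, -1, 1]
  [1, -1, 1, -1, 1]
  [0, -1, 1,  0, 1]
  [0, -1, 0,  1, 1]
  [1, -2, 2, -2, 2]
A Jordan chain for λ = 1 of length 3:
v_1 = (1, 1, 1, 1, 1)ᵀ
v_2 = (1, 1, 0, 0, 2)ᵀ
v_3 = (0, 0, 1, 0, 0)ᵀ

Let N = A − (1)·I. We want v_3 with N^3 v_3 = 0 but N^2 v_3 ≠ 0; then v_{j-1} := N · v_j for j = 3, …, 2.

Pick v_3 = (0, 0, 1, 0, 0)ᵀ.
Then v_2 = N · v_3 = (1, 1, 0, 0, 2)ᵀ.
Then v_1 = N · v_2 = (1, 1, 1, 1, 1)ᵀ.

Sanity check: (A − (1)·I) v_1 = (0, 0, 0, 0, 0)ᵀ = 0. ✓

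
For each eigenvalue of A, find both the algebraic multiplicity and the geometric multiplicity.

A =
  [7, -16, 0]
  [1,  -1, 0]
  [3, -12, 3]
λ = 3: alg = 3, geom = 2

Step 1 — factor the characteristic polynomial to read off the algebraic multiplicities:
  χ_A(x) = (x - 3)^3

Step 2 — compute geometric multiplicities via the rank-nullity identity g(λ) = n − rank(A − λI):
  rank(A − (3)·I) = 1, so dim ker(A − (3)·I) = n − 1 = 2

Summary:
  λ = 3: algebraic multiplicity = 3, geometric multiplicity = 2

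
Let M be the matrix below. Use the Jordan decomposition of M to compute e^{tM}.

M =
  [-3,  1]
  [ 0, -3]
e^{tM} =
  [exp(-3*t), t*exp(-3*t)]
  [0, exp(-3*t)]

Strategy: write M = P · J · P⁻¹ where J is a Jordan canonical form, so e^{tM} = P · e^{tJ} · P⁻¹, and e^{tJ} can be computed block-by-block.

M has Jordan form
J =
  [-3,  1]
  [ 0, -3]
(up to reordering of blocks).

Per-block formulas:
  For a 2×2 Jordan block J_2(-3): exp(t · J_2(-3)) = e^(-3t)·(I + t·N), where N is the 2×2 nilpotent shift.

After assembling e^{tJ} and conjugating by P, we get:

e^{tM} =
  [exp(-3*t), t*exp(-3*t)]
  [0, exp(-3*t)]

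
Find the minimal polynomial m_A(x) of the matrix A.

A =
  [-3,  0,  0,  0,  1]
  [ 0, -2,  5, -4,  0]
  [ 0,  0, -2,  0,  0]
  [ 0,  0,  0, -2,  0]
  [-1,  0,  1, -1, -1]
x^3 + 6*x^2 + 12*x + 8

The characteristic polynomial is χ_A(x) = (x + 2)^5, so the eigenvalues are known. The minimal polynomial is
  m_A(x) = Π_λ (x − λ)^{k_λ}
where k_λ is the size of the *largest* Jordan block for λ (equivalently, the smallest k with (A − λI)^k v = 0 for every generalised eigenvector v of λ).

  λ = -2: largest Jordan block has size 3, contributing (x + 2)^3

So m_A(x) = (x + 2)^3 = x^3 + 6*x^2 + 12*x + 8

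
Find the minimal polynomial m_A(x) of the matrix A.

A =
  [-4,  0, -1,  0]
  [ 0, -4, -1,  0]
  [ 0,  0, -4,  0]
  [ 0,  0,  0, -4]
x^2 + 8*x + 16

The characteristic polynomial is χ_A(x) = (x + 4)^4, so the eigenvalues are known. The minimal polynomial is
  m_A(x) = Π_λ (x − λ)^{k_λ}
where k_λ is the size of the *largest* Jordan block for λ (equivalently, the smallest k with (A − λI)^k v = 0 for every generalised eigenvector v of λ).

  λ = -4: largest Jordan block has size 2, contributing (x + 4)^2

So m_A(x) = (x + 4)^2 = x^2 + 8*x + 16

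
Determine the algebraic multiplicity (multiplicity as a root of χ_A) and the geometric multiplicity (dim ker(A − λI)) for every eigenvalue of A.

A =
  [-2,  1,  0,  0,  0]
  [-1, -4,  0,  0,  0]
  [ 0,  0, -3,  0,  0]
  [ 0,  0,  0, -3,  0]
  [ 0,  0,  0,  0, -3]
λ = -3: alg = 5, geom = 4

Step 1 — factor the characteristic polynomial to read off the algebraic multiplicities:
  χ_A(x) = (x + 3)^5

Step 2 — compute geometric multiplicities via the rank-nullity identity g(λ) = n − rank(A − λI):
  rank(A − (-3)·I) = 1, so dim ker(A − (-3)·I) = n − 1 = 4

Summary:
  λ = -3: algebraic multiplicity = 5, geometric multiplicity = 4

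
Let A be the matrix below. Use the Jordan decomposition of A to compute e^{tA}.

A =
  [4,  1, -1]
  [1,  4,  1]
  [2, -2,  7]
e^{tA} =
  [-t*exp(5*t) + exp(5*t), t*exp(5*t), -t*exp(5*t)]
  [t*exp(5*t), -t*exp(5*t) + exp(5*t), t*exp(5*t)]
  [2*t*exp(5*t), -2*t*exp(5*t), 2*t*exp(5*t) + exp(5*t)]

Strategy: write A = P · J · P⁻¹ where J is a Jordan canonical form, so e^{tA} = P · e^{tJ} · P⁻¹, and e^{tJ} can be computed block-by-block.

A has Jordan form
J =
  [5, 1, 0]
  [0, 5, 0]
  [0, 0, 5]
(up to reordering of blocks).

Per-block formulas:
  For a 1×1 block at λ = 5: exp(t · [5]) = [e^(5t)].
  For a 2×2 Jordan block J_2(5): exp(t · J_2(5)) = e^(5t)·(I + t·N), where N is the 2×2 nilpotent shift.

After assembling e^{tJ} and conjugating by P, we get:

e^{tA} =
  [-t*exp(5*t) + exp(5*t), t*exp(5*t), -t*exp(5*t)]
  [t*exp(5*t), -t*exp(5*t) + exp(5*t), t*exp(5*t)]
  [2*t*exp(5*t), -2*t*exp(5*t), 2*t*exp(5*t) + exp(5*t)]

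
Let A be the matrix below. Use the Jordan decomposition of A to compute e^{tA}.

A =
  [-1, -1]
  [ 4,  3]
e^{tA} =
  [-2*t*exp(t) + exp(t), -t*exp(t)]
  [4*t*exp(t), 2*t*exp(t) + exp(t)]

Strategy: write A = P · J · P⁻¹ where J is a Jordan canonical form, so e^{tA} = P · e^{tJ} · P⁻¹, and e^{tJ} can be computed block-by-block.

A has Jordan form
J =
  [1, 1]
  [0, 1]
(up to reordering of blocks).

Per-block formulas:
  For a 2×2 Jordan block J_2(1): exp(t · J_2(1)) = e^(1t)·(I + t·N), where N is the 2×2 nilpotent shift.

After assembling e^{tJ} and conjugating by P, we get:

e^{tA} =
  [-2*t*exp(t) + exp(t), -t*exp(t)]
  [4*t*exp(t), 2*t*exp(t) + exp(t)]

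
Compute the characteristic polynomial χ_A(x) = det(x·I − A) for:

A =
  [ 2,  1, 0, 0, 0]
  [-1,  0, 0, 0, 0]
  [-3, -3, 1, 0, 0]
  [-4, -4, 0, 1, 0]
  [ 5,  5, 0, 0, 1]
x^5 - 5*x^4 + 10*x^3 - 10*x^2 + 5*x - 1

Expanding det(x·I − A) (e.g. by cofactor expansion or by noting that A is similar to its Jordan form J, which has the same characteristic polynomial as A) gives
  χ_A(x) = x^5 - 5*x^4 + 10*x^3 - 10*x^2 + 5*x - 1
which factors as (x - 1)^5. The eigenvalues (with algebraic multiplicities) are λ = 1 with multiplicity 5.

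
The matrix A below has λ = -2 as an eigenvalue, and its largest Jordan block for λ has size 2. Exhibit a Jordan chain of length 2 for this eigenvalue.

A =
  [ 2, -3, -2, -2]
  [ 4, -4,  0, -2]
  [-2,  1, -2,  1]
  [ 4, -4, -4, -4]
A Jordan chain for λ = -2 of length 2:
v_1 = (4, 4, -2, 4)ᵀ
v_2 = (1, 0, 0, 0)ᵀ

Let N = A − (-2)·I. We want v_2 with N^2 v_2 = 0 but N^1 v_2 ≠ 0; then v_{j-1} := N · v_j for j = 2, …, 2.

Pick v_2 = (1, 0, 0, 0)ᵀ.
Then v_1 = N · v_2 = (4, 4, -2, 4)ᵀ.

Sanity check: (A − (-2)·I) v_1 = (0, 0, 0, 0)ᵀ = 0. ✓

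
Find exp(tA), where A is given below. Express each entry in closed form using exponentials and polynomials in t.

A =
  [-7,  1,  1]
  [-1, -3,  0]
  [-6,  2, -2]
e^{tA} =
  [t^2*exp(-4*t) - 3*t*exp(-4*t) + exp(-4*t), t*exp(-4*t), -t^2*exp(-4*t)/2 + t*exp(-4*t)]
  [t^2*exp(-4*t) - t*exp(-4*t), t*exp(-4*t) + exp(-4*t), -t^2*exp(-4*t)/2]
  [2*t^2*exp(-4*t) - 6*t*exp(-4*t), 2*t*exp(-4*t), -t^2*exp(-4*t) + 2*t*exp(-4*t) + exp(-4*t)]

Strategy: write A = P · J · P⁻¹ where J is a Jordan canonical form, so e^{tA} = P · e^{tJ} · P⁻¹, and e^{tJ} can be computed block-by-block.

A has Jordan form
J =
  [-4,  1,  0]
  [ 0, -4,  1]
  [ 0,  0, -4]
(up to reordering of blocks).

Per-block formulas:
  For a 3×3 Jordan block J_3(-4): exp(t · J_3(-4)) = e^(-4t)·(I + t·N + (t^2/2)·N^2), where N is the 3×3 nilpotent shift.

After assembling e^{tJ} and conjugating by P, we get:

e^{tA} =
  [t^2*exp(-4*t) - 3*t*exp(-4*t) + exp(-4*t), t*exp(-4*t), -t^2*exp(-4*t)/2 + t*exp(-4*t)]
  [t^2*exp(-4*t) - t*exp(-4*t), t*exp(-4*t) + exp(-4*t), -t^2*exp(-4*t)/2]
  [2*t^2*exp(-4*t) - 6*t*exp(-4*t), 2*t*exp(-4*t), -t^2*exp(-4*t) + 2*t*exp(-4*t) + exp(-4*t)]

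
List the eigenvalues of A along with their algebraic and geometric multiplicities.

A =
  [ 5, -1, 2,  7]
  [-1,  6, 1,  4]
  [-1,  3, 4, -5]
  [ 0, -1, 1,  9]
λ = 6: alg = 4, geom = 2

Step 1 — factor the characteristic polynomial to read off the algebraic multiplicities:
  χ_A(x) = (x - 6)^4

Step 2 — compute geometric multiplicities via the rank-nullity identity g(λ) = n − rank(A − λI):
  rank(A − (6)·I) = 2, so dim ker(A − (6)·I) = n − 2 = 2

Summary:
  λ = 6: algebraic multiplicity = 4, geometric multiplicity = 2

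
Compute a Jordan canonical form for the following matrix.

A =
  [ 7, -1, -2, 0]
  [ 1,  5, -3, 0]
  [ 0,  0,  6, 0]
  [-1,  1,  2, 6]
J_3(6) ⊕ J_1(6)

The characteristic polynomial is
  det(x·I − A) = x^4 - 24*x^3 + 216*x^2 - 864*x + 1296 = (x - 6)^4

Eigenvalues and multiplicities (the geometric multiplicity of λ is n − rank(A − λI), which equals the number of Jordan blocks for λ):
  λ = 6: algebraic multiplicity = 4, geometric multiplicity = 2

Determining the block sizes for each eigenvalue:
  λ = 6: with am = 4 and gm = 2, the partition is not yet determined (e.g. several partitions of 4 into 2 parts exist). Let N = A − (6)·I. Computing rank(N^1) = 2, rank(N^2) = 1, rank(N^3) = 0; the number of blocks of size ≥ j is rank(N^{j−1}) − rank(N^j), giving [2, 1, 1]. So we have 1 block(s) of size 3, 1 block(s) of size 1 → block sizes [3, 1]

Assembling the blocks gives a Jordan form
J =
  [6, 1, 0, 0]
  [0, 6, 1, 0]
  [0, 0, 6, 0]
  [0, 0, 0, 6]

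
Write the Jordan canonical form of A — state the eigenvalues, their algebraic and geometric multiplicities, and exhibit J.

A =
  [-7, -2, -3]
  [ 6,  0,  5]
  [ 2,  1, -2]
J_3(-3)

The characteristic polynomial is
  det(x·I − A) = x^3 + 9*x^2 + 27*x + 27 = (x + 3)^3

Eigenvalues and multiplicities (the geometric multiplicity of λ is n − rank(A − λI), which equals the number of Jordan blocks for λ):
  λ = -3: algebraic multiplicity = 3, geometric multiplicity = 1

Determining the block sizes for each eigenvalue:
  λ = -3: one block (gm = 1), so the single block has size am = 3 → block sizes [3]

Assembling the blocks gives a Jordan form
J =
  [-3,  1,  0]
  [ 0, -3,  1]
  [ 0,  0, -3]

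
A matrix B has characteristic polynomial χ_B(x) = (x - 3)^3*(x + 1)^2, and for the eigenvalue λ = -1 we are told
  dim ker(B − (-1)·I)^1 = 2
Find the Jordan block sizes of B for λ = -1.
Block sizes for λ = -1: [1, 1]

From the dimensions of kernels of powers, the number of Jordan blocks of size at least j is d_j − d_{j−1} where d_j = dim ker(N^j) (with d_0 = 0). Computing the differences gives [2].
The number of blocks of size exactly k is (#blocks of size ≥ k) − (#blocks of size ≥ k + 1), so the partition is: 2 block(s) of size 1.
In nonincreasing order the block sizes are [1, 1].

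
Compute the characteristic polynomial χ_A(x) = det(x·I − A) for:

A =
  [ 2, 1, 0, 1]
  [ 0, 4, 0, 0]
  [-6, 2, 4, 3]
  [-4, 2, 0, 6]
x^4 - 16*x^3 + 96*x^2 - 256*x + 256

Expanding det(x·I − A) (e.g. by cofactor expansion or by noting that A is similar to its Jordan form J, which has the same characteristic polynomial as A) gives
  χ_A(x) = x^4 - 16*x^3 + 96*x^2 - 256*x + 256
which factors as (x - 4)^4. The eigenvalues (with algebraic multiplicities) are λ = 4 with multiplicity 4.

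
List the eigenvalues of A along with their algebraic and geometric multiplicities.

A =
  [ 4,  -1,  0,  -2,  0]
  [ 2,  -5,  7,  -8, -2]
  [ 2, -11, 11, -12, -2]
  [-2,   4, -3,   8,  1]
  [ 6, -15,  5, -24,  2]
λ = 4: alg = 5, geom = 2

Step 1 — factor the characteristic polynomial to read off the algebraic multiplicities:
  χ_A(x) = (x - 4)^5

Step 2 — compute geometric multiplicities via the rank-nullity identity g(λ) = n − rank(A − λI):
  rank(A − (4)·I) = 3, so dim ker(A − (4)·I) = n − 3 = 2

Summary:
  λ = 4: algebraic multiplicity = 5, geometric multiplicity = 2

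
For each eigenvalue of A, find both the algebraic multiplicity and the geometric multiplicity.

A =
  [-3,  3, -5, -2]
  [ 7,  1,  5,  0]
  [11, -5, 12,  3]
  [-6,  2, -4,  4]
λ = 2: alg = 1, geom = 1; λ = 4: alg = 3, geom = 1

Step 1 — factor the characteristic polynomial to read off the algebraic multiplicities:
  χ_A(x) = (x - 4)^3*(x - 2)

Step 2 — compute geometric multiplicities via the rank-nullity identity g(λ) = n − rank(A − λI):
  rank(A − (2)·I) = 3, so dim ker(A − (2)·I) = n − 3 = 1
  rank(A − (4)·I) = 3, so dim ker(A − (4)·I) = n − 3 = 1

Summary:
  λ = 2: algebraic multiplicity = 1, geometric multiplicity = 1
  λ = 4: algebraic multiplicity = 3, geometric multiplicity = 1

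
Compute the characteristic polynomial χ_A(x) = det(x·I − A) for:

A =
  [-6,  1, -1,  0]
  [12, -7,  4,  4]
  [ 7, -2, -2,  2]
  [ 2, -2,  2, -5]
x^4 + 20*x^3 + 150*x^2 + 500*x + 625

Expanding det(x·I − A) (e.g. by cofactor expansion or by noting that A is similar to its Jordan form J, which has the same characteristic polynomial as A) gives
  χ_A(x) = x^4 + 20*x^3 + 150*x^2 + 500*x + 625
which factors as (x + 5)^4. The eigenvalues (with algebraic multiplicities) are λ = -5 with multiplicity 4.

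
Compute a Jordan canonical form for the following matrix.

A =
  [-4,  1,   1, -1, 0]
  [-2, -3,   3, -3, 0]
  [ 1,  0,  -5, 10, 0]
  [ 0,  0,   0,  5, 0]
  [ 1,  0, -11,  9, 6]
J_3(-4) ⊕ J_1(5) ⊕ J_1(6)

The characteristic polynomial is
  det(x·I − A) = x^5 + x^4 - 54*x^3 - 104*x^2 + 736*x + 1920 = (x - 6)*(x - 5)*(x + 4)^3

Eigenvalues and multiplicities (the geometric multiplicity of λ is n − rank(A − λI), which equals the number of Jordan blocks for λ):
  λ = -4: algebraic multiplicity = 3, geometric multiplicity = 1
  λ = 5: algebraic multiplicity = 1, geometric multiplicity = 1
  λ = 6: algebraic multiplicity = 1, geometric multiplicity = 1

Determining the block sizes for each eigenvalue:
  λ = -4: one block (gm = 1), so the single block has size am = 3 → block sizes [3]
  λ = 5: one block (gm = 1), so the single block has size am = 1 → block sizes [1]
  λ = 6: one block (gm = 1), so the single block has size am = 1 → block sizes [1]

Assembling the blocks gives a Jordan form
J =
  [-4,  1,  0, 0, 0]
  [ 0, -4,  1, 0, 0]
  [ 0,  0, -4, 0, 0]
  [ 0,  0,  0, 5, 0]
  [ 0,  0,  0, 0, 6]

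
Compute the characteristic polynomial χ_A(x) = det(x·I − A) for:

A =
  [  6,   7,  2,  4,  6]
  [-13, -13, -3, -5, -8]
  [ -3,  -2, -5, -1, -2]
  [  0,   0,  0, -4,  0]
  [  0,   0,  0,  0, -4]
x^5 + 20*x^4 + 160*x^3 + 640*x^2 + 1280*x + 1024

Expanding det(x·I − A) (e.g. by cofactor expansion or by noting that A is similar to its Jordan form J, which has the same characteristic polynomial as A) gives
  χ_A(x) = x^5 + 20*x^4 + 160*x^3 + 640*x^2 + 1280*x + 1024
which factors as (x + 4)^5. The eigenvalues (with algebraic multiplicities) are λ = -4 with multiplicity 5.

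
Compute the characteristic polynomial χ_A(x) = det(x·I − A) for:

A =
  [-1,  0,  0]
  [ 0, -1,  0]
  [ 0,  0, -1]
x^3 + 3*x^2 + 3*x + 1

Expanding det(x·I − A) (e.g. by cofactor expansion or by noting that A is similar to its Jordan form J, which has the same characteristic polynomial as A) gives
  χ_A(x) = x^3 + 3*x^2 + 3*x + 1
which factors as (x + 1)^3. The eigenvalues (with algebraic multiplicities) are λ = -1 with multiplicity 3.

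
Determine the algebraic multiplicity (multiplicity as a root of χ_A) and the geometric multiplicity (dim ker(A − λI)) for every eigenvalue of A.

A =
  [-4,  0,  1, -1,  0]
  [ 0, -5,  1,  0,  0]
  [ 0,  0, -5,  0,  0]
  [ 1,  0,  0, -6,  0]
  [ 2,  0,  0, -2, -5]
λ = -5: alg = 5, geom = 3

Step 1 — factor the characteristic polynomial to read off the algebraic multiplicities:
  χ_A(x) = (x + 5)^5

Step 2 — compute geometric multiplicities via the rank-nullity identity g(λ) = n − rank(A − λI):
  rank(A − (-5)·I) = 2, so dim ker(A − (-5)·I) = n − 2 = 3

Summary:
  λ = -5: algebraic multiplicity = 5, geometric multiplicity = 3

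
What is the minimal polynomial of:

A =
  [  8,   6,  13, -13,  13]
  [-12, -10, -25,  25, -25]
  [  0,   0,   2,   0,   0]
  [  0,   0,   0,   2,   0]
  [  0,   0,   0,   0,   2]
x^3 - 12*x + 16

The characteristic polynomial is χ_A(x) = (x - 2)^4*(x + 4), so the eigenvalues are known. The minimal polynomial is
  m_A(x) = Π_λ (x − λ)^{k_λ}
where k_λ is the size of the *largest* Jordan block for λ (equivalently, the smallest k with (A − λI)^k v = 0 for every generalised eigenvector v of λ).

  λ = -4: largest Jordan block has size 1, contributing (x + 4)
  λ = 2: largest Jordan block has size 2, contributing (x − 2)^2

So m_A(x) = (x - 2)^2*(x + 4) = x^3 - 12*x + 16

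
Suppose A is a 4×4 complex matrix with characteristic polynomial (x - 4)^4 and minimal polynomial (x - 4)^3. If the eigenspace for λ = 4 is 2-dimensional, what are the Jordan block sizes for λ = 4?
Block sizes for λ = 4: [3, 1]

Step 1 — from the characteristic polynomial, algebraic multiplicity of λ = 4 is 4. From dim ker(A − (4)·I) = 2, there are exactly 2 Jordan blocks for λ = 4.
Step 2 — from the minimal polynomial, the factor (x − 4)^3 tells us the largest block for λ = 4 has size 3.
Step 3 — with total size 4, 2 blocks, and largest block 3, the block sizes (in nonincreasing order) are [3, 1].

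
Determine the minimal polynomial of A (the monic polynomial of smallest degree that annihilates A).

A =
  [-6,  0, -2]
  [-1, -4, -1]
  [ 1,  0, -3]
x^2 + 9*x + 20

The characteristic polynomial is χ_A(x) = (x + 4)^2*(x + 5), so the eigenvalues are known. The minimal polynomial is
  m_A(x) = Π_λ (x − λ)^{k_λ}
where k_λ is the size of the *largest* Jordan block for λ (equivalently, the smallest k with (A − λI)^k v = 0 for every generalised eigenvector v of λ).

  λ = -5: largest Jordan block has size 1, contributing (x + 5)
  λ = -4: largest Jordan block has size 1, contributing (x + 4)

So m_A(x) = (x + 4)*(x + 5) = x^2 + 9*x + 20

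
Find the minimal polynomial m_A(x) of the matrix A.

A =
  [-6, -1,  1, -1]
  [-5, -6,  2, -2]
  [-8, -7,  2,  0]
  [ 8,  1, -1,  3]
x^4 + 7*x^3 + 9*x^2 - 27*x - 54

The characteristic polynomial is χ_A(x) = (x - 2)*(x + 3)^3, so the eigenvalues are known. The minimal polynomial is
  m_A(x) = Π_λ (x − λ)^{k_λ}
where k_λ is the size of the *largest* Jordan block for λ (equivalently, the smallest k with (A − λI)^k v = 0 for every generalised eigenvector v of λ).

  λ = -3: largest Jordan block has size 3, contributing (x + 3)^3
  λ = 2: largest Jordan block has size 1, contributing (x − 2)

So m_A(x) = (x - 2)*(x + 3)^3 = x^4 + 7*x^3 + 9*x^2 - 27*x - 54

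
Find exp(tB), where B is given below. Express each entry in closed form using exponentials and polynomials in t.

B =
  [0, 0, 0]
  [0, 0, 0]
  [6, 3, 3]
e^{tB} =
  [1, 0, 0]
  [0, 1, 0]
  [2*exp(3*t) - 2, exp(3*t) - 1, exp(3*t)]

Strategy: write B = P · J · P⁻¹ where J is a Jordan canonical form, so e^{tB} = P · e^{tJ} · P⁻¹, and e^{tJ} can be computed block-by-block.

B has Jordan form
J =
  [0, 0, 0]
  [0, 0, 0]
  [0, 0, 3]
(up to reordering of blocks).

Per-block formulas:
  For a 1×1 block at λ = 0: exp(t · [0]) = [e^(0t)].
  For a 1×1 block at λ = 3: exp(t · [3]) = [e^(3t)].

After assembling e^{tJ} and conjugating by P, we get:

e^{tB} =
  [1, 0, 0]
  [0, 1, 0]
  [2*exp(3*t) - 2, exp(3*t) - 1, exp(3*t)]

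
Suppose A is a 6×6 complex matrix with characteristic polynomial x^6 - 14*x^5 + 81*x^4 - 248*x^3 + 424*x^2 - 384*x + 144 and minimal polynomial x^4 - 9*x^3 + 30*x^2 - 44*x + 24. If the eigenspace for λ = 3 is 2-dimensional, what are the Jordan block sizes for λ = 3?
Block sizes for λ = 3: [1, 1]

Step 1 — from the characteristic polynomial, algebraic multiplicity of λ = 3 is 2. From dim ker(A − (3)·I) = 2, there are exactly 2 Jordan blocks for λ = 3.
Step 2 — from the minimal polynomial, the factor (x − 3) tells us the largest block for λ = 3 has size 1.
Step 3 — with total size 2, 2 blocks, and largest block 1, the block sizes (in nonincreasing order) are [1, 1].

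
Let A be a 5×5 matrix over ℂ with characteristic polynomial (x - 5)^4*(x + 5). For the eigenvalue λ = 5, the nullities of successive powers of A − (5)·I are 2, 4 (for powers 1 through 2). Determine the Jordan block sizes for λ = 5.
Block sizes for λ = 5: [2, 2]

From the dimensions of kernels of powers, the number of Jordan blocks of size at least j is d_j − d_{j−1} where d_j = dim ker(N^j) (with d_0 = 0). Computing the differences gives [2, 2].
The number of blocks of size exactly k is (#blocks of size ≥ k) − (#blocks of size ≥ k + 1), so the partition is: 2 block(s) of size 2.
In nonincreasing order the block sizes are [2, 2].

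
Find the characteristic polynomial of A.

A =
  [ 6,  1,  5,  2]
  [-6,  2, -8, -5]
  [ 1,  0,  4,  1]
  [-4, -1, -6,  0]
x^4 - 12*x^3 + 54*x^2 - 108*x + 81

Expanding det(x·I − A) (e.g. by cofactor expansion or by noting that A is similar to its Jordan form J, which has the same characteristic polynomial as A) gives
  χ_A(x) = x^4 - 12*x^3 + 54*x^2 - 108*x + 81
which factors as (x - 3)^4. The eigenvalues (with algebraic multiplicities) are λ = 3 with multiplicity 4.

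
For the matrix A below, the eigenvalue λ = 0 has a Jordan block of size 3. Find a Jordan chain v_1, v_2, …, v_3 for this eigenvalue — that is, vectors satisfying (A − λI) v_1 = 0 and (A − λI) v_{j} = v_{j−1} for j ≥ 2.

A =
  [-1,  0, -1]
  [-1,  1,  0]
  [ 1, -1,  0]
A Jordan chain for λ = 0 of length 3:
v_1 = (1, 1, -1)ᵀ
v_2 = (0, 1, -1)ᵀ
v_3 = (0, 1, 0)ᵀ

Let N = A − (0)·I. We want v_3 with N^3 v_3 = 0 but N^2 v_3 ≠ 0; then v_{j-1} := N · v_j for j = 3, …, 2.

Pick v_3 = (0, 1, 0)ᵀ.
Then v_2 = N · v_3 = (0, 1, -1)ᵀ.
Then v_1 = N · v_2 = (1, 1, -1)ᵀ.

Sanity check: (A − (0)·I) v_1 = (0, 0, 0)ᵀ = 0. ✓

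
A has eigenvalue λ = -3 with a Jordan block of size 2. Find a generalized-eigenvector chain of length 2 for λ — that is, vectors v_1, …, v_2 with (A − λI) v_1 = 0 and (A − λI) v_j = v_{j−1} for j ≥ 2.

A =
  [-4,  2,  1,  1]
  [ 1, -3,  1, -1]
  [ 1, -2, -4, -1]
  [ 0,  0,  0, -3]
A Jordan chain for λ = -3 of length 2:
v_1 = (1, 1, -1, 0)ᵀ
v_2 = (1, 1, 0, 0)ᵀ

Let N = A − (-3)·I. We want v_2 with N^2 v_2 = 0 but N^1 v_2 ≠ 0; then v_{j-1} := N · v_j for j = 2, …, 2.

Pick v_2 = (1, 1, 0, 0)ᵀ.
Then v_1 = N · v_2 = (1, 1, -1, 0)ᵀ.

Sanity check: (A − (-3)·I) v_1 = (0, 0, 0, 0)ᵀ = 0. ✓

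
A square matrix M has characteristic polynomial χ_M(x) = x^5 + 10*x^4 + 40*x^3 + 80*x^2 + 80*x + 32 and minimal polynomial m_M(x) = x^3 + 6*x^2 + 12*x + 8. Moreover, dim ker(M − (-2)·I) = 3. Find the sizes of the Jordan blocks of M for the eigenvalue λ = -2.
Block sizes for λ = -2: [3, 1, 1]

Step 1 — from the characteristic polynomial, algebraic multiplicity of λ = -2 is 5. From dim ker(M − (-2)·I) = 3, there are exactly 3 Jordan blocks for λ = -2.
Step 2 — from the minimal polynomial, the factor (x + 2)^3 tells us the largest block for λ = -2 has size 3.
Step 3 — with total size 5, 3 blocks, and largest block 3, the block sizes (in nonincreasing order) are [3, 1, 1].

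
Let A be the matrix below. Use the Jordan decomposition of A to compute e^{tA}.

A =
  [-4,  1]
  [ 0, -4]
e^{tA} =
  [exp(-4*t), t*exp(-4*t)]
  [0, exp(-4*t)]

Strategy: write A = P · J · P⁻¹ where J is a Jordan canonical form, so e^{tA} = P · e^{tJ} · P⁻¹, and e^{tJ} can be computed block-by-block.

A has Jordan form
J =
  [-4,  1]
  [ 0, -4]
(up to reordering of blocks).

Per-block formulas:
  For a 2×2 Jordan block J_2(-4): exp(t · J_2(-4)) = e^(-4t)·(I + t·N), where N is the 2×2 nilpotent shift.

After assembling e^{tJ} and conjugating by P, we get:

e^{tA} =
  [exp(-4*t), t*exp(-4*t)]
  [0, exp(-4*t)]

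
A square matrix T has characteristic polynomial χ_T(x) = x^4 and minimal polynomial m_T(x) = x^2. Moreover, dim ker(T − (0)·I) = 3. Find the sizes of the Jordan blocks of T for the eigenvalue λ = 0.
Block sizes for λ = 0: [2, 1, 1]

Step 1 — from the characteristic polynomial, algebraic multiplicity of λ = 0 is 4. From dim ker(T − (0)·I) = 3, there are exactly 3 Jordan blocks for λ = 0.
Step 2 — from the minimal polynomial, the factor (x − 0)^2 tells us the largest block for λ = 0 has size 2.
Step 3 — with total size 4, 3 blocks, and largest block 2, the block sizes (in nonincreasing order) are [2, 1, 1].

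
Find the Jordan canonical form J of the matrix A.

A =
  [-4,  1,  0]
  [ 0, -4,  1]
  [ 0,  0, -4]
J_3(-4)

The characteristic polynomial is
  det(x·I − A) = x^3 + 12*x^2 + 48*x + 64 = (x + 4)^3

Eigenvalues and multiplicities (the geometric multiplicity of λ is n − rank(A − λI), which equals the number of Jordan blocks for λ):
  λ = -4: algebraic multiplicity = 3, geometric multiplicity = 1

Determining the block sizes for each eigenvalue:
  λ = -4: one block (gm = 1), so the single block has size am = 3 → block sizes [3]

Assembling the blocks gives a Jordan form
J =
  [-4,  1,  0]
  [ 0, -4,  1]
  [ 0,  0, -4]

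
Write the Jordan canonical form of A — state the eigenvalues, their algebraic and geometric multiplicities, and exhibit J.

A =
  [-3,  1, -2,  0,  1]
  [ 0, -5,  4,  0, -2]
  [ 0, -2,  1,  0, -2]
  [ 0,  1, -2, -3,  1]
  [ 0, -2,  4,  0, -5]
J_2(-3) ⊕ J_1(-3) ⊕ J_1(-3) ⊕ J_1(-3)

The characteristic polynomial is
  det(x·I − A) = x^5 + 15*x^4 + 90*x^3 + 270*x^2 + 405*x + 243 = (x + 3)^5

Eigenvalues and multiplicities (the geometric multiplicity of λ is n − rank(A − λI), which equals the number of Jordan blocks for λ):
  λ = -3: algebraic multiplicity = 5, geometric multiplicity = 4

Determining the block sizes for each eigenvalue:
  λ = -3: 4 blocks summing to 5 forces exactly one block of size 2 and the rest size 1 → block sizes [2, 1, 1, 1]

Assembling the blocks gives a Jordan form
J =
  [-3,  1,  0,  0,  0]
  [ 0, -3,  0,  0,  0]
  [ 0,  0, -3,  0,  0]
  [ 0,  0,  0, -3,  0]
  [ 0,  0,  0,  0, -3]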